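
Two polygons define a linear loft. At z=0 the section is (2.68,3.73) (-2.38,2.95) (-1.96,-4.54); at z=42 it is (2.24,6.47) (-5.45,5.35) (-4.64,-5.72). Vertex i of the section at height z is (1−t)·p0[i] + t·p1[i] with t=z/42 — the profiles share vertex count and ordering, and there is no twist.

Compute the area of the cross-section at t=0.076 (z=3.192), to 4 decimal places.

Cross-section at t=0.076: each vertex is (1-t)·p0[i] + t·p1[i].
  v1: (1-0.076)·(2.68,3.73) + 0.076·(2.24,6.47) = (2.6466,3.9382)
  v2: (1-0.076)·(-2.38,2.95) + 0.076·(-5.45,5.35) = (-2.6133,3.1324)
  v3: (1-0.076)·(-1.96,-4.54) + 0.076·(-4.64,-5.72) = (-2.1637,-4.6297)
Shoelace sum Σ(x_i·y_{i+1} − x_{i+1}·y_i):
  i=1: 2.6466·3.1324 − -2.6133·3.9382 = +18.5820 (running +18.5820)
  i=2: -2.6133·-4.6297 − -2.1637·3.1324 = +18.8763 (running +37.4583)
  i=3: -2.1637·3.9382 − 2.6466·-4.6297 = +3.7316 (running +41.1899)
Area = |Σ|/2 = |41.1899|/2 = 20.5950

Area at t=0.076: 20.5950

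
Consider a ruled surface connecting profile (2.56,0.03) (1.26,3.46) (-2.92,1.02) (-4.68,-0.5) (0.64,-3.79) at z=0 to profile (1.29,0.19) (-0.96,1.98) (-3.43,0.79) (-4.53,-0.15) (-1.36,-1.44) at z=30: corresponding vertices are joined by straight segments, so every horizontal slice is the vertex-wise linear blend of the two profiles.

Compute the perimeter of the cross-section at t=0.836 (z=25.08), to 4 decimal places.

Perimeter at t=0.836: 14.7068

Cross-section at t=0.836: each vertex is (1-t)·p0[i] + t·p1[i].
  v1: (1-0.836)·(2.56,0.03) + 0.836·(1.29,0.19) = (1.4983,0.1638)
  v2: (1-0.836)·(1.26,3.46) + 0.836·(-0.96,1.98) = (-0.5959,2.2227)
  v3: (1-0.836)·(-2.92,1.02) + 0.836·(-3.43,0.79) = (-3.3464,0.8277)
  v4: (1-0.836)·(-4.68,-0.5) + 0.836·(-4.53,-0.15) = (-4.5546,-0.2074)
  v5: (1-0.836)·(0.64,-3.79) + 0.836·(-1.36,-1.44) = (-1.0320,-1.8254)
Perimeter = Σ |v_{i+1} − v_i|:
  edge 1→2: √(-2.0942² + 2.0590²) = 2.9368 (running 2.9368)
  edge 2→3: √(-2.7504² + -1.3950²) = 3.0840 (running 6.0208)
  edge 3→4: √(-1.2082² + -1.0351²) = 1.5910 (running 7.6118)
  edge 4→5: √(3.5226² + -1.6180²) = 3.8764 (running 11.4882)
  edge 5→1: √(2.5303² + 1.9892²) = 3.2186 (running 14.7068)
Perimeter = 14.7068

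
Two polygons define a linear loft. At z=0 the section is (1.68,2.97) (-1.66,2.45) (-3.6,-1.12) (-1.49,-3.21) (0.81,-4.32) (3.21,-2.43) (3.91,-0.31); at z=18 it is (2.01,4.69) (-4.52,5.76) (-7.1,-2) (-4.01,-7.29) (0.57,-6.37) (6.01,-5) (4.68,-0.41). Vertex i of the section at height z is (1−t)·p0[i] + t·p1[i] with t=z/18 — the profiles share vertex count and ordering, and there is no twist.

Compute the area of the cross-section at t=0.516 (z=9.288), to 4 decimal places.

Area at t=0.516: 72.2171

Cross-section at t=0.516: each vertex is (1-t)·p0[i] + t·p1[i].
  v1: (1-0.516)·(1.68,2.97) + 0.516·(2.01,4.69) = (1.8503,3.8575)
  v2: (1-0.516)·(-1.66,2.45) + 0.516·(-4.52,5.76) = (-3.1358,4.1580)
  v3: (1-0.516)·(-3.6,-1.12) + 0.516·(-7.1,-2) = (-5.4060,-1.5741)
  v4: (1-0.516)·(-1.49,-3.21) + 0.516·(-4.01,-7.29) = (-2.7903,-5.3153)
  v5: (1-0.516)·(0.81,-4.32) + 0.516·(0.57,-6.37) = (0.6862,-5.3778)
  v6: (1-0.516)·(3.21,-2.43) + 0.516·(6.01,-5) = (4.6548,-3.7561)
  v7: (1-0.516)·(3.91,-0.31) + 0.516·(4.68,-0.41) = (4.3073,-0.3616)
Shoelace sum Σ(x_i·y_{i+1} − x_{i+1}·y_i):
  i=1: 1.8503·4.1580 − -3.1358·3.8575 = +19.7896 (running +19.7896)
  i=2: -3.1358·-1.5741 − -5.4060·4.1580 = +27.4139 (running +47.2035)
  i=3: -5.4060·-5.3153 − -2.7903·-1.5741 = +24.3422 (running +71.5457)
  i=4: -2.7903·-5.3778 − 0.6862·-5.3153 = +18.6529 (running +90.1986)
  i=5: 0.6862·-3.7561 − 4.6548·-5.3778 = +22.4553 (running +112.6539)
  i=6: 4.6548·-0.3616 − 4.3073·-3.7561 = +14.4956 (running +127.1496)
  i=7: 4.3073·3.8575 − 1.8503·-0.3616 = +17.2846 (running +144.4342)
Area = |Σ|/2 = |144.4342|/2 = 72.2171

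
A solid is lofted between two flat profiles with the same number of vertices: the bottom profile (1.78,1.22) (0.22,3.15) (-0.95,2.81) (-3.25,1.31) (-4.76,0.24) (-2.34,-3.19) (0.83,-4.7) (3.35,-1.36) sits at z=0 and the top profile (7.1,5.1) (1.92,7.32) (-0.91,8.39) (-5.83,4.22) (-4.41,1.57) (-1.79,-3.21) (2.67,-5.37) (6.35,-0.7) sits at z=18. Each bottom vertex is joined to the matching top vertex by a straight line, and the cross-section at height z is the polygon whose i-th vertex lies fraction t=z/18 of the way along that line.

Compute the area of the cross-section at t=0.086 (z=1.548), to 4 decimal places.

Area at t=0.086: 41.1362

Cross-section at t=0.086: each vertex is (1-t)·p0[i] + t·p1[i].
  v1: (1-0.086)·(1.78,1.22) + 0.086·(7.1,5.1) = (2.2375,1.5537)
  v2: (1-0.086)·(0.22,3.15) + 0.086·(1.92,7.32) = (0.3662,3.5086)
  v3: (1-0.086)·(-0.95,2.81) + 0.086·(-0.91,8.39) = (-0.9466,3.2899)
  v4: (1-0.086)·(-3.25,1.31) + 0.086·(-5.83,4.22) = (-3.4719,1.5603)
  v5: (1-0.086)·(-4.76,0.24) + 0.086·(-4.41,1.57) = (-4.7299,0.3544)
  v6: (1-0.086)·(-2.34,-3.19) + 0.086·(-1.79,-3.21) = (-2.2927,-3.1917)
  v7: (1-0.086)·(0.83,-4.7) + 0.086·(2.67,-5.37) = (0.9882,-4.7576)
  v8: (1-0.086)·(3.35,-1.36) + 0.086·(6.35,-0.7) = (3.6080,-1.3032)
Shoelace sum Σ(x_i·y_{i+1} − x_{i+1}·y_i):
  i=1: 2.2375·3.5086 − 0.3662·1.5537 = +7.2816 (running +7.2816)
  i=2: 0.3662·3.2899 − -0.9466·3.5086 = +4.5259 (running +11.8075)
  i=3: -0.9466·1.5603 − -3.4719·3.2899 = +9.9452 (running +21.7527)
  i=4: -3.4719·0.3544 − -4.7299·1.5603 = +6.1495 (running +27.9022)
  i=5: -4.7299·-3.1917 − -2.2927·0.3544 = +15.9090 (running +43.8112)
  i=6: -2.2927·-4.7576 − 0.9882·-3.1917 = +14.0620 (running +57.8732)
  i=7: 0.9882·-1.3032 − 3.6080·-4.7576 = +15.8776 (running +73.7508)
  i=8: 3.6080·1.5537 − 2.2375·-1.3032 = +8.5217 (running +82.2725)
Area = |Σ|/2 = |82.2725|/2 = 41.1362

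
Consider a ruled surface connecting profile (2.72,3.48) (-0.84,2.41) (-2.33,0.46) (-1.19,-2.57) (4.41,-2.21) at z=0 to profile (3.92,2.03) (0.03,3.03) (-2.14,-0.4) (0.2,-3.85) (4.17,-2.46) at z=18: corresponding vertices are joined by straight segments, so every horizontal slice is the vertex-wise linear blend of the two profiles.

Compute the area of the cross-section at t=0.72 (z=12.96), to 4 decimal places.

Cross-section at t=0.72: each vertex is (1-t)·p0[i] + t·p1[i].
  v1: (1-0.72)·(2.72,3.48) + 0.72·(3.92,2.03) = (3.5840,2.4360)
  v2: (1-0.72)·(-0.84,2.41) + 0.72·(0.03,3.03) = (-0.2136,2.8564)
  v3: (1-0.72)·(-2.33,0.46) + 0.72·(-2.14,-0.4) = (-2.1932,-0.1592)
  v4: (1-0.72)·(-1.19,-2.57) + 0.72·(0.2,-3.85) = (-0.1892,-3.4916)
  v5: (1-0.72)·(4.41,-2.21) + 0.72·(4.17,-2.46) = (4.2372,-2.3900)
Shoelace sum Σ(x_i·y_{i+1} − x_{i+1}·y_i):
  i=1: 3.5840·2.8564 − -0.2136·2.4360 = +10.7577 (running +10.7577)
  i=2: -0.2136·-0.1592 − -2.1932·2.8564 = +6.2987 (running +17.0563)
  i=3: -2.1932·-3.4916 − -0.1892·-0.1592 = +7.6277 (running +24.6840)
  i=4: -0.1892·-2.3900 − 4.2372·-3.4916 = +15.2468 (running +39.9308)
  i=5: 4.2372·2.4360 − 3.5840·-2.3900 = +18.8876 (running +58.8184)
Area = |Σ|/2 = |58.8184|/2 = 29.4092

Area at t=0.72: 29.4092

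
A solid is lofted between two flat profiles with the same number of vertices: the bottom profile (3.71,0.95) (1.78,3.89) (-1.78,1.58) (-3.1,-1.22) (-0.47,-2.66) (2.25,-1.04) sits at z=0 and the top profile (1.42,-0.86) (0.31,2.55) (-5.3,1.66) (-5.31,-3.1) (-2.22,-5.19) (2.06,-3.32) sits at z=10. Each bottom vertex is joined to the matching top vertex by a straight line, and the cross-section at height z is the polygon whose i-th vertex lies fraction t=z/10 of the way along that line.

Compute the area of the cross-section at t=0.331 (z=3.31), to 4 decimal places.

Cross-section at t=0.331: each vertex is (1-t)·p0[i] + t·p1[i].
  v1: (1-0.331)·(3.71,0.95) + 0.331·(1.42,-0.86) = (2.9520,0.3509)
  v2: (1-0.331)·(1.78,3.89) + 0.331·(0.31,2.55) = (1.2934,3.4465)
  v3: (1-0.331)·(-1.78,1.58) + 0.331·(-5.3,1.66) = (-2.9451,1.6065)
  v4: (1-0.331)·(-3.1,-1.22) + 0.331·(-5.31,-3.1) = (-3.8315,-1.8423)
  v5: (1-0.331)·(-0.47,-2.66) + 0.331·(-2.22,-5.19) = (-1.0493,-3.4974)
  v6: (1-0.331)·(2.25,-1.04) + 0.331·(2.06,-3.32) = (2.1871,-1.7947)
Shoelace sum Σ(x_i·y_{i+1} − x_{i+1}·y_i):
  i=1: 2.9520·3.4465 − 1.2934·0.3509 = +9.7201 (running +9.7201)
  i=2: 1.2934·1.6065 − -2.9451·3.4465 = +12.2281 (running +21.9482)
  i=3: -2.9451·-1.8423 − -3.8315·1.6065 = +11.5810 (running +33.5292)
  i=4: -3.8315·-3.4974 − -1.0493·-1.8423 = +11.4674 (running +44.9966)
  i=5: -1.0493·-1.7947 − 2.1871·-3.4974 = +9.5323 (running +54.5290)
  i=6: 2.1871·0.3509 − 2.9520·-1.7947 = +6.0653 (running +60.5943)
Area = |Σ|/2 = |60.5943|/2 = 30.2972

Area at t=0.331: 30.2972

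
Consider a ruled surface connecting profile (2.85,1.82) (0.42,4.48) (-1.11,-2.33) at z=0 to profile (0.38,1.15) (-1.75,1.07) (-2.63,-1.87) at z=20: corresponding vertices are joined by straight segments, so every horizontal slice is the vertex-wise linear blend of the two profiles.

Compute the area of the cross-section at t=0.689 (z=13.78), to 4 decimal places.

Cross-section at t=0.689: each vertex is (1-t)·p0[i] + t·p1[i].
  v1: (1-0.689)·(2.85,1.82) + 0.689·(0.38,1.15) = (1.1482,1.3584)
  v2: (1-0.689)·(0.42,4.48) + 0.689·(-1.75,1.07) = (-1.0751,2.1305)
  v3: (1-0.689)·(-1.11,-2.33) + 0.689·(-2.63,-1.87) = (-2.1573,-2.0131)
Shoelace sum Σ(x_i·y_{i+1} − x_{i+1}·y_i):
  i=1: 1.1482·2.1305 − -1.0751·1.3584 = +3.9066 (running +3.9066)
  i=2: -1.0751·-2.0131 − -2.1573·2.1305 = +6.7604 (running +10.6670)
  i=3: -2.1573·1.3584 − 1.1482·-2.0131 = -0.6190 (running +10.0480)
Area = |Σ|/2 = |10.0480|/2 = 5.0240

Area at t=0.689: 5.0240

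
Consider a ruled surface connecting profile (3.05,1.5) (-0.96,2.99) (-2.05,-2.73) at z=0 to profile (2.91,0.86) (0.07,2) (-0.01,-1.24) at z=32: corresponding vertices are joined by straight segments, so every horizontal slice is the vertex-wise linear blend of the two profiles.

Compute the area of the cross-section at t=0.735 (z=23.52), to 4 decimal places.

Area at t=0.735: 6.3525

Cross-section at t=0.735: each vertex is (1-t)·p0[i] + t·p1[i].
  v1: (1-0.735)·(3.05,1.5) + 0.735·(2.91,0.86) = (2.9471,1.0296)
  v2: (1-0.735)·(-0.96,2.99) + 0.735·(0.07,2) = (-0.2030,2.2624)
  v3: (1-0.735)·(-2.05,-2.73) + 0.735·(-0.01,-1.24) = (-0.5506,-1.6349)
Shoelace sum Σ(x_i·y_{i+1} − x_{i+1}·y_i):
  i=1: 2.9471·2.2624 − -0.2030·1.0296 = +6.8763 (running +6.8763)
  i=2: -0.2030·-1.6349 − -0.5506·2.2624 = +1.5774 (running +8.4538)
  i=3: -0.5506·1.0296 − 2.9471·-1.6349 = +4.2512 (running +12.7049)
Area = |Σ|/2 = |12.7049|/2 = 6.3525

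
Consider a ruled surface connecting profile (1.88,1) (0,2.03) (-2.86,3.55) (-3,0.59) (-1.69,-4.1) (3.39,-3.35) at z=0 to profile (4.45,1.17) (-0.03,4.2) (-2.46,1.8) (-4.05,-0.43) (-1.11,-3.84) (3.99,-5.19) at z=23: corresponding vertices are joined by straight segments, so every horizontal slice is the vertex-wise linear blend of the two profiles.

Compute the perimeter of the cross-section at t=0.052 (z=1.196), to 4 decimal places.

Cross-section at t=0.052: each vertex is (1-t)·p0[i] + t·p1[i].
  v1: (1-0.052)·(1.88,1) + 0.052·(4.45,1.17) = (2.0136,1.0088)
  v2: (1-0.052)·(0,2.03) + 0.052·(-0.03,4.2) = (-0.0016,2.1428)
  v3: (1-0.052)·(-2.86,3.55) + 0.052·(-2.46,1.8) = (-2.8392,3.4590)
  v4: (1-0.052)·(-3,0.59) + 0.052·(-4.05,-0.43) = (-3.0546,0.5370)
  v5: (1-0.052)·(-1.69,-4.1) + 0.052·(-1.11,-3.84) = (-1.6598,-4.0865)
  v6: (1-0.052)·(3.39,-3.35) + 0.052·(3.99,-5.19) = (3.4212,-3.4457)
Perimeter = Σ |v_{i+1} − v_i|:
  edge 1→2: √(-2.0152² + 1.1340²) = 2.3124 (running 2.3124)
  edge 2→3: √(-2.8376² + 1.3162²) = 3.1280 (running 5.4404)
  edge 3→4: √(-0.2154² + -2.9220²) = 2.9300 (running 8.3703)
  edge 4→5: √(1.3948² + -4.6234²) = 4.8292 (running 13.1996)
  edge 5→6: √(5.0810² + 0.6408²) = 5.1213 (running 18.3209)
  edge 6→1: √(-1.4076² + 4.4545²) = 4.6716 (running 22.9925)
Perimeter = 22.9925

Perimeter at t=0.052: 22.9925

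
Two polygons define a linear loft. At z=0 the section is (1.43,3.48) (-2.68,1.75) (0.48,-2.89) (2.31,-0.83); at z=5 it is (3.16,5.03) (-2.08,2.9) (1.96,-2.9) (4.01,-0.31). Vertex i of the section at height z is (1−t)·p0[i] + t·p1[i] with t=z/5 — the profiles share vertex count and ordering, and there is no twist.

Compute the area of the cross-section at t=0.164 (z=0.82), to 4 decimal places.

Area at t=0.164: 18.4587

Cross-section at t=0.164: each vertex is (1-t)·p0[i] + t·p1[i].
  v1: (1-0.164)·(1.43,3.48) + 0.164·(3.16,5.03) = (1.7137,3.7342)
  v2: (1-0.164)·(-2.68,1.75) + 0.164·(-2.08,2.9) = (-2.5816,1.9386)
  v3: (1-0.164)·(0.48,-2.89) + 0.164·(1.96,-2.9) = (0.7227,-2.8916)
  v4: (1-0.164)·(2.31,-0.83) + 0.164·(4.01,-0.31) = (2.5888,-0.7447)
Shoelace sum Σ(x_i·y_{i+1} − x_{i+1}·y_i):
  i=1: 1.7137·1.9386 − -2.5816·3.7342 = +12.9624 (running +12.9624)
  i=2: -2.5816·-2.8916 − 0.7227·1.9386 = +6.0640 (running +19.0264)
  i=3: 0.7227·-0.7447 − 2.5888·-2.8916 = +6.9477 (running +25.9741)
  i=4: 2.5888·3.7342 − 1.7137·-0.7447 = +10.9433 (running +36.9174)
Area = |Σ|/2 = |36.9174|/2 = 18.4587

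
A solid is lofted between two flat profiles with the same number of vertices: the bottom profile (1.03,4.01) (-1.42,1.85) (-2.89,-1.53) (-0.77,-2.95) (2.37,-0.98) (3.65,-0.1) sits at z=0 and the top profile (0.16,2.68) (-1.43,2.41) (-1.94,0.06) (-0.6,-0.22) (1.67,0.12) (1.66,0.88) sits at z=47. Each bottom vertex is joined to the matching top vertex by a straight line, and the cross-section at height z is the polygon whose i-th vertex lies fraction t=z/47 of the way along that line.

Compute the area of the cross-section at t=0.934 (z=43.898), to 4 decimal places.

Cross-section at t=0.934: each vertex is (1-t)·p0[i] + t·p1[i].
  v1: (1-0.934)·(1.03,4.01) + 0.934·(0.16,2.68) = (0.2174,2.7678)
  v2: (1-0.934)·(-1.42,1.85) + 0.934·(-1.43,2.41) = (-1.4293,2.3730)
  v3: (1-0.934)·(-2.89,-1.53) + 0.934·(-1.94,0.06) = (-2.0027,-0.0449)
  v4: (1-0.934)·(-0.77,-2.95) + 0.934·(-0.6,-0.22) = (-0.6112,-0.4002)
  v5: (1-0.934)·(2.37,-0.98) + 0.934·(1.67,0.12) = (1.7162,0.0474)
  v6: (1-0.934)·(3.65,-0.1) + 0.934·(1.66,0.88) = (1.7913,0.8153)
Shoelace sum Σ(x_i·y_{i+1} − x_{i+1}·y_i):
  i=1: 0.2174·2.3730 − -1.4293·2.7678 = +4.4720 (running +4.4720)
  i=2: -1.4293·-0.0449 − -2.0027·2.3730 = +4.8167 (running +9.2888)
  i=3: -2.0027·-0.4002 − -0.6112·-0.0449 = +0.7740 (running +10.0627)
  i=4: -0.6112·0.0474 − 1.7162·-0.4002 = +0.6578 (running +10.7206)
  i=5: 1.7162·0.8153 − 1.7913·0.0474 = +1.3143 (running +12.0349)
  i=6: 1.7913·2.7678 − 0.2174·0.8153 = +4.7808 (running +16.8157)
Area = |Σ|/2 = |16.8157|/2 = 8.4078

Area at t=0.934: 8.4078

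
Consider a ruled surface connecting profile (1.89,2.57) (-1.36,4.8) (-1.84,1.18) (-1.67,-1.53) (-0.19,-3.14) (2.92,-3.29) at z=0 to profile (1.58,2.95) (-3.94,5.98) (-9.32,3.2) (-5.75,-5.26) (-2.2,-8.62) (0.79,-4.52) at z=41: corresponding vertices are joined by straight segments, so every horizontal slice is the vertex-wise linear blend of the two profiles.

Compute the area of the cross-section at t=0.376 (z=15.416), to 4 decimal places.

Area at t=0.376: 48.1088

Cross-section at t=0.376: each vertex is (1-t)·p0[i] + t·p1[i].
  v1: (1-0.376)·(1.89,2.57) + 0.376·(1.58,2.95) = (1.7734,2.7129)
  v2: (1-0.376)·(-1.36,4.8) + 0.376·(-3.94,5.98) = (-2.3301,5.2437)
  v3: (1-0.376)·(-1.84,1.18) + 0.376·(-9.32,3.2) = (-4.6525,1.9395)
  v4: (1-0.376)·(-1.67,-1.53) + 0.376·(-5.75,-5.26) = (-3.2041,-2.9325)
  v5: (1-0.376)·(-0.19,-3.14) + 0.376·(-2.2,-8.62) = (-0.9458,-5.2005)
  v6: (1-0.376)·(2.92,-3.29) + 0.376·(0.79,-4.52) = (2.1191,-3.7525)
Shoelace sum Σ(x_i·y_{i+1} − x_{i+1}·y_i):
  i=1: 1.7734·5.2437 − -2.3301·2.7129 = +15.6206 (running +15.6206)
  i=2: -2.3301·1.9395 − -4.6525·5.2437 = +19.8769 (running +35.4975)
  i=3: -4.6525·-2.9325 − -3.2041·1.9395 = +19.8577 (running +55.3551)
  i=4: -3.2041·-5.2005 − -0.9458·-2.9325 = +13.8893 (running +69.2445)
  i=5: -0.9458·-3.7525 − 2.1191·-5.2005 = +14.5694 (running +83.8139)
  i=6: 2.1191·2.7129 − 1.7734·-3.7525 = +12.4037 (running +96.2176)
Area = |Σ|/2 = |96.2176|/2 = 48.1088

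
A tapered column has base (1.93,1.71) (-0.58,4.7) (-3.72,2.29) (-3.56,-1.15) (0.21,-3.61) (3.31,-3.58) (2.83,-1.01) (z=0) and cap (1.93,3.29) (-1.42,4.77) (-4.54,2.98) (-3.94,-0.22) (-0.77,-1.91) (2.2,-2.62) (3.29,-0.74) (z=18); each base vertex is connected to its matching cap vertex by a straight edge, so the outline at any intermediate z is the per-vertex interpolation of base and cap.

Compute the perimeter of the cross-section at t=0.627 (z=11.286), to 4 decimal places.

Perimeter at t=0.627: 23.6109

Cross-section at t=0.627: each vertex is (1-t)·p0[i] + t·p1[i].
  v1: (1-0.627)·(1.93,1.71) + 0.627·(1.93,3.29) = (1.9300,2.7007)
  v2: (1-0.627)·(-0.58,4.7) + 0.627·(-1.42,4.77) = (-1.1067,4.7439)
  v3: (1-0.627)·(-3.72,2.29) + 0.627·(-4.54,2.98) = (-4.2341,2.7226)
  v4: (1-0.627)·(-3.56,-1.15) + 0.627·(-3.94,-0.22) = (-3.7983,-0.5669)
  v5: (1-0.627)·(0.21,-3.61) + 0.627·(-0.77,-1.91) = (-0.4045,-2.5441)
  v6: (1-0.627)·(3.31,-3.58) + 0.627·(2.2,-2.62) = (2.6140,-2.9781)
  v7: (1-0.627)·(2.83,-1.01) + 0.627·(3.29,-0.74) = (3.1184,-0.8407)
Perimeter = Σ |v_{i+1} − v_i|:
  edge 1→2: √(-3.0367² + 2.0432²) = 3.6601 (running 3.6601)
  edge 2→3: √(-3.1275² + -2.0213²) = 3.7238 (running 7.3839)
  edge 3→4: √(0.4359² + -3.2895²) = 3.3183 (running 10.7021)
  edge 4→5: √(3.3938² + -1.9772²) = 3.9278 (running 14.6299)
  edge 5→6: √(3.0185² + -0.4340²) = 3.0495 (running 17.6794)
  edge 6→7: √(0.5044² + 2.1374²) = 2.1961 (running 19.8755)
  edge 7→1: √(-1.1884² + 3.5414²) = 3.7355 (running 23.6109)
Perimeter = 23.6109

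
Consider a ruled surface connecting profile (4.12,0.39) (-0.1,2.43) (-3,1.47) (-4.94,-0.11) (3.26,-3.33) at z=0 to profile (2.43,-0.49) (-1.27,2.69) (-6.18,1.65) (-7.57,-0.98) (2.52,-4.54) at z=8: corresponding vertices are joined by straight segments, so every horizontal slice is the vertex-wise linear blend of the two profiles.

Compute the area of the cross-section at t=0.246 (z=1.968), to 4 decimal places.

Area at t=0.246: 31.5369

Cross-section at t=0.246: each vertex is (1-t)·p0[i] + t·p1[i].
  v1: (1-0.246)·(4.12,0.39) + 0.246·(2.43,-0.49) = (3.7043,0.1735)
  v2: (1-0.246)·(-0.1,2.43) + 0.246·(-1.27,2.69) = (-0.3878,2.4940)
  v3: (1-0.246)·(-3,1.47) + 0.246·(-6.18,1.65) = (-3.7823,1.5143)
  v4: (1-0.246)·(-4.94,-0.11) + 0.246·(-7.57,-0.98) = (-5.5870,-0.3240)
  v5: (1-0.246)·(3.26,-3.33) + 0.246·(2.52,-4.54) = (3.0780,-3.6277)
Shoelace sum Σ(x_i·y_{i+1} − x_{i+1}·y_i):
  i=1: 3.7043·2.4940 − -0.3878·0.1735 = +9.3056 (running +9.3056)
  i=2: -0.3878·1.5143 − -3.7823·2.4940 = +8.8456 (running +18.1512)
  i=3: -3.7823·-0.3240 − -5.5870·1.5143 = +9.6858 (running +27.8369)
  i=4: -5.5870·-3.6277 − 3.0780·-0.3240 = +21.2650 (running +49.1019)
  i=5: 3.0780·0.1735 − 3.7043·-3.6277 = +13.9719 (running +63.0738)
Area = |Σ|/2 = |63.0738|/2 = 31.5369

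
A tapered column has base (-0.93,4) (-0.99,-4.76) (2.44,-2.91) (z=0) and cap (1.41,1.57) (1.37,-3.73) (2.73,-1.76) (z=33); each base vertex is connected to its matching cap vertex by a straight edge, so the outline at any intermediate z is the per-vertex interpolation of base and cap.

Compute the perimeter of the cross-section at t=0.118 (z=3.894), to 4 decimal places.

Perimeter at t=0.118: 19.2453

Cross-section at t=0.118: each vertex is (1-t)·p0[i] + t·p1[i].
  v1: (1-0.118)·(-0.93,4) + 0.118·(1.41,1.57) = (-0.6539,3.7133)
  v2: (1-0.118)·(-0.99,-4.76) + 0.118·(1.37,-3.73) = (-0.7115,-4.6385)
  v3: (1-0.118)·(2.44,-2.91) + 0.118·(2.73,-1.76) = (2.4742,-2.7743)
Perimeter = Σ |v_{i+1} − v_i|:
  edge 1→2: √(-0.0576² + -8.3517²) = 8.3519 (running 8.3519)
  edge 2→3: √(3.1857² + 1.8642²) = 3.6911 (running 12.0430)
  edge 3→1: √(-3.1281² + 6.4876²) = 7.2023 (running 19.2453)
Perimeter = 19.2453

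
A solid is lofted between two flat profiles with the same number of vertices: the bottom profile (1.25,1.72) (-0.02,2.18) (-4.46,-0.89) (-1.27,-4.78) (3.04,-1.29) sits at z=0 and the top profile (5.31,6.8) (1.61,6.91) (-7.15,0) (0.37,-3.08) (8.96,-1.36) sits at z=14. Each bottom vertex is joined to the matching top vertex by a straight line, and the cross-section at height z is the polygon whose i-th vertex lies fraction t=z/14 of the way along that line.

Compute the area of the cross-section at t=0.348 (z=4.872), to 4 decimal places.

Cross-section at t=0.348: each vertex is (1-t)·p0[i] + t·p1[i].
  v1: (1-0.348)·(1.25,1.72) + 0.348·(5.31,6.8) = (2.6629,3.4878)
  v2: (1-0.348)·(-0.02,2.18) + 0.348·(1.61,6.91) = (0.5472,3.8260)
  v3: (1-0.348)·(-4.46,-0.89) + 0.348·(-7.15,0) = (-5.3961,-0.5803)
  v4: (1-0.348)·(-1.27,-4.78) + 0.348·(0.37,-3.08) = (-0.6993,-4.1884)
  v5: (1-0.348)·(3.04,-1.29) + 0.348·(8.96,-1.36) = (5.1002,-1.3144)
Shoelace sum Σ(x_i·y_{i+1} − x_{i+1}·y_i):
  i=1: 2.6629·3.8260 − 0.5472·3.4878 = +8.2796 (running +8.2796)
  i=2: 0.5472·-0.5803 − -5.3961·3.8260 = +20.3282 (running +28.6078)
  i=3: -5.3961·-4.1884 − -0.6993·-0.5803 = +22.1953 (running +50.8031)
  i=4: -0.6993·-1.3144 − 5.1002·-4.1884 = +22.2806 (running +73.0838)
  i=5: 5.1002·3.4878 − 2.6629·-1.3144 = +21.2885 (running +94.3723)
Area = |Σ|/2 = |94.3723|/2 = 47.1861

Area at t=0.348: 47.1861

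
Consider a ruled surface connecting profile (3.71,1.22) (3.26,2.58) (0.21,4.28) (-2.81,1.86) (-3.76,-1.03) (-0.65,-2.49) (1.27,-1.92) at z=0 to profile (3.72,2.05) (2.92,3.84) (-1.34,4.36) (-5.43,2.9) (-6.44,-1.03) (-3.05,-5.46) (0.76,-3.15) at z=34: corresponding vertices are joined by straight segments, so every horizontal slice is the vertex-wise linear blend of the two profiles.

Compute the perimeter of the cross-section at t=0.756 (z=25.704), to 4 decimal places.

Cross-section at t=0.756: each vertex is (1-t)·p0[i] + t·p1[i].
  v1: (1-0.756)·(3.71,1.22) + 0.756·(3.72,2.05) = (3.7176,1.8475)
  v2: (1-0.756)·(3.26,2.58) + 0.756·(2.92,3.84) = (3.0030,3.5326)
  v3: (1-0.756)·(0.21,4.28) + 0.756·(-1.34,4.36) = (-0.9618,4.3405)
  v4: (1-0.756)·(-2.81,1.86) + 0.756·(-5.43,2.9) = (-4.7907,2.6462)
  v5: (1-0.756)·(-3.76,-1.03) + 0.756·(-6.44,-1.03) = (-5.7861,-1.0300)
  v6: (1-0.756)·(-0.65,-2.49) + 0.756·(-3.05,-5.46) = (-2.4644,-4.7353)
  v7: (1-0.756)·(1.27,-1.92) + 0.756·(0.76,-3.15) = (0.8844,-2.8499)
Perimeter = Σ |v_{i+1} − v_i|:
  edge 1→2: √(-0.7146² + 1.6851²) = 1.8303 (running 1.8303)
  edge 2→3: √(-3.9648² + 0.8079²) = 4.0462 (running 5.8766)
  edge 3→4: √(-3.8289² + -1.6942²) = 4.1870 (running 10.0636)
  edge 4→5: √(-0.9954² + -3.6762²) = 3.8086 (running 13.8722)
  edge 5→6: √(3.3217² + -3.7053²) = 4.9762 (running 18.8484)
  edge 6→7: √(3.3488² + 1.8854²) = 3.8431 (running 22.6916)
  edge 7→1: √(2.8331² + 4.6974²) = 5.4856 (running 28.1772)
Perimeter = 28.1772

Perimeter at t=0.756: 28.1772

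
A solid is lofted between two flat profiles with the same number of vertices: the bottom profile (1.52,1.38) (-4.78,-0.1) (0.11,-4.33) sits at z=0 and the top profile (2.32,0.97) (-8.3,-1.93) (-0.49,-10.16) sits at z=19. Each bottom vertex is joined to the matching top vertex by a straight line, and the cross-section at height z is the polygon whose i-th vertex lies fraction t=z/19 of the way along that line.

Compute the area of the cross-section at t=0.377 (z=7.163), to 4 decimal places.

Area at t=0.377: 28.7841

Cross-section at t=0.377: each vertex is (1-t)·p0[i] + t·p1[i].
  v1: (1-0.377)·(1.52,1.38) + 0.377·(2.32,0.97) = (1.8216,1.2254)
  v2: (1-0.377)·(-4.78,-0.1) + 0.377·(-8.3,-1.93) = (-6.1070,-0.7899)
  v3: (1-0.377)·(0.11,-4.33) + 0.377·(-0.49,-10.16) = (-0.1162,-6.5279)
Shoelace sum Σ(x_i·y_{i+1} − x_{i+1}·y_i):
  i=1: 1.8216·-0.7899 − -6.1070·1.2254 = +6.0448 (running +6.0448)
  i=2: -6.1070·-6.5279 − -0.1162·-0.7899 = +39.7744 (running +45.8193)
  i=3: -0.1162·1.2254 − 1.8216·-6.5279 = +11.7488 (running +57.5681)
Area = |Σ|/2 = |57.5681|/2 = 28.7841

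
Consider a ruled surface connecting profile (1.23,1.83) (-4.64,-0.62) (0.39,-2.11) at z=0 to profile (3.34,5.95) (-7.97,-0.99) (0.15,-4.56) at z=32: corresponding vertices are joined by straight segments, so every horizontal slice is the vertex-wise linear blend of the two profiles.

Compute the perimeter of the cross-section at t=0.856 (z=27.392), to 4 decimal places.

Cross-section at t=0.856: each vertex is (1-t)·p0[i] + t·p1[i].
  v1: (1-0.856)·(1.23,1.83) + 0.856·(3.34,5.95) = (3.0362,5.3567)
  v2: (1-0.856)·(-4.64,-0.62) + 0.856·(-7.97,-0.99) = (-7.4905,-0.9367)
  v3: (1-0.856)·(0.39,-2.11) + 0.856·(0.15,-4.56) = (0.1846,-4.2072)
Perimeter = Σ |v_{i+1} − v_i|:
  edge 1→2: √(-10.5266² + -6.2934²) = 12.2645 (running 12.2645)
  edge 2→3: √(7.6750² + -3.2705²) = 8.3428 (running 20.6073)
  edge 3→1: √(2.8516² + 9.5639²) = 9.9800 (running 30.5873)
Perimeter = 30.5873

Perimeter at t=0.856: 30.5873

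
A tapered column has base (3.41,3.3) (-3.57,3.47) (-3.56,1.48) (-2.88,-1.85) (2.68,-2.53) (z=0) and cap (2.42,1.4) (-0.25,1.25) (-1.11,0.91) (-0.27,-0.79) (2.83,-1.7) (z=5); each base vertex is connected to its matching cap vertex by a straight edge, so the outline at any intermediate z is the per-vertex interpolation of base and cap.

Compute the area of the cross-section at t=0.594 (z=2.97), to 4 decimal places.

Area at t=0.594: 17.0898

Cross-section at t=0.594: each vertex is (1-t)·p0[i] + t·p1[i].
  v1: (1-0.594)·(3.41,3.3) + 0.594·(2.42,1.4) = (2.8219,2.1714)
  v2: (1-0.594)·(-3.57,3.47) + 0.594·(-0.25,1.25) = (-1.5979,2.1513)
  v3: (1-0.594)·(-3.56,1.48) + 0.594·(-1.11,0.91) = (-2.1047,1.1414)
  v4: (1-0.594)·(-2.88,-1.85) + 0.594·(-0.27,-0.79) = (-1.3297,-1.2204)
  v5: (1-0.594)·(2.68,-2.53) + 0.594·(2.83,-1.7) = (2.7691,-2.0370)
Shoelace sum Σ(x_i·y_{i+1} − x_{i+1}·y_i):
  i=1: 2.8219·2.1513 − -1.5979·2.1714 = +9.5406 (running +9.5406)
  i=2: -1.5979·1.1414 − -2.1047·2.1513 = +2.7040 (running +12.2446)
  i=3: -2.1047·-1.2204 − -1.3297·1.1414 = +4.0862 (running +16.3308)
  i=4: -1.3297·-2.0370 − 2.7691·-1.2204 = +6.0878 (running +22.4186)
  i=5: 2.7691·2.1714 − 2.8219·-2.0370 = +11.7611 (running +34.1796)
Area = |Σ|/2 = |34.1796|/2 = 17.0898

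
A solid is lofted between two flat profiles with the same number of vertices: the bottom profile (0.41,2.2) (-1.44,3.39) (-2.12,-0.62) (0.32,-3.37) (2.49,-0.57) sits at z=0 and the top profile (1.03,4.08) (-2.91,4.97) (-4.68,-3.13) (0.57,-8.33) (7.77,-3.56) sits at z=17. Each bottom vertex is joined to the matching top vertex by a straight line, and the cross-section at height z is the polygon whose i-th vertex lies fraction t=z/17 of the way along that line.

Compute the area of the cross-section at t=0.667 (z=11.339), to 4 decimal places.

Cross-section at t=0.667: each vertex is (1-t)·p0[i] + t·p1[i].
  v1: (1-0.667)·(0.41,2.2) + 0.667·(1.03,4.08) = (0.8235,3.4540)
  v2: (1-0.667)·(-1.44,3.39) + 0.667·(-2.91,4.97) = (-2.4205,4.4439)
  v3: (1-0.667)·(-2.12,-0.62) + 0.667·(-4.68,-3.13) = (-3.8275,-2.2942)
  v4: (1-0.667)·(0.32,-3.37) + 0.667·(0.57,-8.33) = (0.4867,-6.6783)
  v5: (1-0.667)·(2.49,-0.57) + 0.667·(7.77,-3.56) = (6.0118,-2.5643)
Shoelace sum Σ(x_i·y_{i+1} − x_{i+1}·y_i):
  i=1: 0.8235·4.4439 − -2.4205·3.4540 = +12.0200 (running +12.0200)
  i=2: -2.4205·-2.2942 − -3.8275·4.4439 = +22.5620 (running +34.5820)
  i=3: -3.8275·-6.6783 − 0.4867·-2.2942 = +26.6781 (running +61.2600)
  i=4: 0.4867·-2.5643 − 6.0118·-6.6783 = +38.9003 (running +100.1603)
  i=5: 6.0118·3.4540 − 0.8235·-2.5643 = +22.8762 (running +123.0365)
Area = |Σ|/2 = |123.0365|/2 = 61.5183

Area at t=0.667: 61.5183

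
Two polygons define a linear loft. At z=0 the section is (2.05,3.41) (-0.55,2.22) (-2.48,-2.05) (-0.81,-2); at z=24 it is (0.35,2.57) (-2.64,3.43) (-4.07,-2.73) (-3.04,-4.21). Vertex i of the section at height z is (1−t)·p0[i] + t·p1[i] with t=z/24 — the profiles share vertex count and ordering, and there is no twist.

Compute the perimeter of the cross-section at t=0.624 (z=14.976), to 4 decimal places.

Cross-section at t=0.624: each vertex is (1-t)·p0[i] + t·p1[i].
  v1: (1-0.624)·(2.05,3.41) + 0.624·(0.35,2.57) = (0.9892,2.8858)
  v2: (1-0.624)·(-0.55,2.22) + 0.624·(-2.64,3.43) = (-1.8542,2.9750)
  v3: (1-0.624)·(-2.48,-2.05) + 0.624·(-4.07,-2.73) = (-3.4722,-2.4743)
  v4: (1-0.624)·(-0.81,-2) + 0.624·(-3.04,-4.21) = (-2.2015,-3.3790)
Perimeter = Σ |v_{i+1} − v_i|:
  edge 1→2: √(-2.8434² + 0.0892²) = 2.8448 (running 2.8448)
  edge 2→3: √(-1.6180² + -5.4494²) = 5.6845 (running 8.5293)
  edge 3→4: √(1.2706² + -0.9047²) = 1.5598 (running 10.0891)
  edge 4→1: √(3.1907² + 6.2649²) = 7.0306 (running 17.1197)
Perimeter = 17.1197

Perimeter at t=0.624: 17.1197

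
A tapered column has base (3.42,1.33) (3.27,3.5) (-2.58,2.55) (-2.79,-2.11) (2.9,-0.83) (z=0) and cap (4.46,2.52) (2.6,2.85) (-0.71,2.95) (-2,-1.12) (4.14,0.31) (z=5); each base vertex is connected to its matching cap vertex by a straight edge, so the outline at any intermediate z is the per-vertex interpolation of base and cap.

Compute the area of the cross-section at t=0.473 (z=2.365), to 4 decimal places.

Area at t=0.473: 21.9836

Cross-section at t=0.473: each vertex is (1-t)·p0[i] + t·p1[i].
  v1: (1-0.473)·(3.42,1.33) + 0.473·(4.46,2.52) = (3.9119,1.8929)
  v2: (1-0.473)·(3.27,3.5) + 0.473·(2.6,2.85) = (2.9531,3.1925)
  v3: (1-0.473)·(-2.58,2.55) + 0.473·(-0.71,2.95) = (-1.6955,2.7392)
  v4: (1-0.473)·(-2.79,-2.11) + 0.473·(-2,-1.12) = (-2.4163,-1.6417)
  v5: (1-0.473)·(2.9,-0.83) + 0.473·(4.14,0.31) = (3.4865,-0.2908)
Shoelace sum Σ(x_i·y_{i+1} − x_{i+1}·y_i):
  i=1: 3.9119·3.1925 − 2.9531·1.8929 = +6.8992 (running +6.8992)
  i=2: 2.9531·2.7392 − -1.6955·3.1925 = +13.5020 (running +20.4012)
  i=3: -1.6955·-1.6417 − -2.4163·2.7392 = +9.4023 (running +29.8036)
  i=4: -2.4163·-0.2908 − 3.4865·-1.6417 = +6.4265 (running +36.2301)
  i=5: 3.4865·1.8929 − 3.9119·-0.2908 = +7.7370 (running +43.9672)
Area = |Σ|/2 = |43.9672|/2 = 21.9836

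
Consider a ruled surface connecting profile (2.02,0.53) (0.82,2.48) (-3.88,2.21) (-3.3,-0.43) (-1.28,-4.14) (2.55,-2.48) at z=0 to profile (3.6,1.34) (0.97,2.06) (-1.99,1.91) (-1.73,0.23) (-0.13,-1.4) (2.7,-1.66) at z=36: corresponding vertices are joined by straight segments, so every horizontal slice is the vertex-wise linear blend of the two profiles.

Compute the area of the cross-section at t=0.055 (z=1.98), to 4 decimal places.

Cross-section at t=0.055: each vertex is (1-t)·p0[i] + t·p1[i].
  v1: (1-0.055)·(2.02,0.53) + 0.055·(3.6,1.34) = (2.1069,0.5746)
  v2: (1-0.055)·(0.82,2.48) + 0.055·(0.97,2.06) = (0.8282,2.4569)
  v3: (1-0.055)·(-3.88,2.21) + 0.055·(-1.99,1.91) = (-3.7760,2.1935)
  v4: (1-0.055)·(-3.3,-0.43) + 0.055·(-1.73,0.23) = (-3.2136,-0.3937)
  v5: (1-0.055)·(-1.28,-4.14) + 0.055·(-0.13,-1.4) = (-1.2167,-3.9893)
  v6: (1-0.055)·(2.55,-2.48) + 0.055·(2.7,-1.66) = (2.5582,-2.4349)
Shoelace sum Σ(x_i·y_{i+1} − x_{i+1}·y_i):
  i=1: 2.1069·2.4569 − 0.8282·0.5746 = +4.7006 (running +4.7006)
  i=2: 0.8282·2.1935 − -3.7760·2.4569 = +11.0941 (running +15.7947)
  i=3: -3.7760·-0.3937 − -3.2136·2.1935 = +8.5358 (running +24.3305)
  i=4: -3.2136·-3.9893 − -1.2167·-0.3937 = +12.3412 (running +36.6717)
  i=5: -1.2167·-2.4349 − 2.5582·-3.9893 = +13.1683 (running +49.8400)
  i=6: 2.5582·0.5746 − 2.1069·-2.4349 = +6.5999 (running +56.4399)
Area = |Σ|/2 = |56.4399|/2 = 28.2199

Area at t=0.055: 28.2199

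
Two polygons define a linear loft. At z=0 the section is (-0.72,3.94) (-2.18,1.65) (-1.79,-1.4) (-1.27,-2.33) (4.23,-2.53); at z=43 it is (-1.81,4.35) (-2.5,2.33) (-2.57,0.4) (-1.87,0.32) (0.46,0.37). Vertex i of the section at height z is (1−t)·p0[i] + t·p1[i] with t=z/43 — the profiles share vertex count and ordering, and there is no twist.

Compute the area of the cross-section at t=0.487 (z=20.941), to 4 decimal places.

Area at t=0.487: 13.4488

Cross-section at t=0.487: each vertex is (1-t)·p0[i] + t·p1[i].
  v1: (1-0.487)·(-0.72,3.94) + 0.487·(-1.81,4.35) = (-1.2508,4.1397)
  v2: (1-0.487)·(-2.18,1.65) + 0.487·(-2.5,2.33) = (-2.3358,1.9812)
  v3: (1-0.487)·(-1.79,-1.4) + 0.487·(-2.57,0.4) = (-2.1699,-0.5234)
  v4: (1-0.487)·(-1.27,-2.33) + 0.487·(-1.87,0.32) = (-1.5622,-1.0394)
  v5: (1-0.487)·(4.23,-2.53) + 0.487·(0.46,0.37) = (2.3940,-1.1177)
Shoelace sum Σ(x_i·y_{i+1} − x_{i+1}·y_i):
  i=1: -1.2508·1.9812 − -2.3358·4.1397 = +7.1915 (running +7.1915)
  i=2: -2.3358·-0.5234 − -2.1699·1.9812 = +5.5214 (running +12.7129)
  i=3: -2.1699·-1.0394 − -1.5622·-0.5234 = +1.4378 (running +14.1507)
  i=4: -1.5622·-1.1177 − 2.3940·-1.0394 = +4.2345 (running +18.3853)
  i=5: 2.3940·4.1397 − -1.2508·-1.1177 = +8.5124 (running +26.8976)
Area = |Σ|/2 = |26.8976|/2 = 13.4488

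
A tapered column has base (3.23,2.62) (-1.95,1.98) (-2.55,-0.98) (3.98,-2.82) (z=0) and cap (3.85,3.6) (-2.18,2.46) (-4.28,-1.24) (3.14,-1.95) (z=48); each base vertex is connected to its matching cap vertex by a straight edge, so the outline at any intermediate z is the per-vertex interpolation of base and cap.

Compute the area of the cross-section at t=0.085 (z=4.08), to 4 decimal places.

Area at t=0.085: 25.1427

Cross-section at t=0.085: each vertex is (1-t)·p0[i] + t·p1[i].
  v1: (1-0.085)·(3.23,2.62) + 0.085·(3.85,3.6) = (3.2827,2.7033)
  v2: (1-0.085)·(-1.95,1.98) + 0.085·(-2.18,2.46) = (-1.9696,2.0208)
  v3: (1-0.085)·(-2.55,-0.98) + 0.085·(-4.28,-1.24) = (-2.6970,-1.0021)
  v4: (1-0.085)·(3.98,-2.82) + 0.085·(3.14,-1.95) = (3.9086,-2.7460)
Shoelace sum Σ(x_i·y_{i+1} − x_{i+1}·y_i):
  i=1: 3.2827·2.0208 − -1.9696·2.7033 = +11.9580 (running +11.9580)
  i=2: -1.9696·-1.0021 − -2.6970·2.0208 = +7.4239 (running +19.3818)
  i=3: -2.6970·-2.7460 − 3.9086·-1.0021 = +11.3230 (running +30.7049)
  i=4: 3.9086·2.7033 − 3.2827·-2.7460 = +19.5806 (running +50.2855)
Area = |Σ|/2 = |50.2855|/2 = 25.1427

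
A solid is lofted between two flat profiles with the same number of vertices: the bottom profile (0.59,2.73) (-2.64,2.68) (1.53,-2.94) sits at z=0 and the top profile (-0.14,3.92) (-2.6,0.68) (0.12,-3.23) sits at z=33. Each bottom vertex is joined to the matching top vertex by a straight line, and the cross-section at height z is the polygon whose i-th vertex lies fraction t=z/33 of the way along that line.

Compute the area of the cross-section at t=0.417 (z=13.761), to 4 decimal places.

Cross-section at t=0.417: each vertex is (1-t)·p0[i] + t·p1[i].
  v1: (1-0.417)·(0.59,2.73) + 0.417·(-0.14,3.92) = (0.2856,3.2262)
  v2: (1-0.417)·(-2.64,2.68) + 0.417·(-2.6,0.68) = (-2.6233,1.8460)
  v3: (1-0.417)·(1.53,-2.94) + 0.417·(0.12,-3.23) = (0.9420,-3.0609)
Shoelace sum Σ(x_i·y_{i+1} − x_{i+1}·y_i):
  i=1: 0.2856·1.8460 − -2.6233·3.2262 = +8.9906 (running +8.9906)
  i=2: -2.6233·-3.0609 − 0.9420·1.8460 = +6.2908 (running +15.2814)
  i=3: 0.9420·3.2262 − 0.2856·-3.0609 = +3.9134 (running +19.1948)
Area = |Σ|/2 = |19.1948|/2 = 9.5974

Area at t=0.417: 9.5974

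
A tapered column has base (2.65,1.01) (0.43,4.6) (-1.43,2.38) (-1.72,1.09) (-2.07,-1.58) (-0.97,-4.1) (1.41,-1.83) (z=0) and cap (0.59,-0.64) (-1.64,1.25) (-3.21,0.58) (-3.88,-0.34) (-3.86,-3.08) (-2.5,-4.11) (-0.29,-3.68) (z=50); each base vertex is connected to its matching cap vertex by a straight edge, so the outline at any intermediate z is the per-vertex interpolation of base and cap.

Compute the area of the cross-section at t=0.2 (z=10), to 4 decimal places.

Area at t=0.2: 22.5765

Cross-section at t=0.2: each vertex is (1-t)·p0[i] + t·p1[i].
  v1: (1-0.2)·(2.65,1.01) + 0.2·(0.59,-0.64) = (2.2380,0.6800)
  v2: (1-0.2)·(0.43,4.6) + 0.2·(-1.64,1.25) = (0.0160,3.9300)
  v3: (1-0.2)·(-1.43,2.38) + 0.2·(-3.21,0.58) = (-1.7860,2.0200)
  v4: (1-0.2)·(-1.72,1.09) + 0.2·(-3.88,-0.34) = (-2.1520,0.8040)
  v5: (1-0.2)·(-2.07,-1.58) + 0.2·(-3.86,-3.08) = (-2.4280,-1.8800)
  v6: (1-0.2)·(-0.97,-4.1) + 0.2·(-2.5,-4.11) = (-1.2760,-4.1020)
  v7: (1-0.2)·(1.41,-1.83) + 0.2·(-0.29,-3.68) = (1.0700,-2.2000)
Shoelace sum Σ(x_i·y_{i+1} − x_{i+1}·y_i):
  i=1: 2.2380·3.9300 − 0.0160·0.6800 = +8.7845 (running +8.7845)
  i=2: 0.0160·2.0200 − -1.7860·3.9300 = +7.0513 (running +15.8358)
  i=3: -1.7860·0.8040 − -2.1520·2.0200 = +2.9111 (running +18.7469)
  i=4: -2.1520·-1.8800 − -2.4280·0.8040 = +5.9979 (running +24.7447)
  i=5: -2.4280·-4.1020 − -1.2760·-1.8800 = +7.5608 (running +32.3055)
  i=6: -1.2760·-2.2000 − 1.0700·-4.1020 = +7.1963 (running +39.5018)
  i=7: 1.0700·0.6800 − 2.2380·-2.2000 = +5.6512 (running +45.1530)
Area = |Σ|/2 = |45.1530|/2 = 22.5765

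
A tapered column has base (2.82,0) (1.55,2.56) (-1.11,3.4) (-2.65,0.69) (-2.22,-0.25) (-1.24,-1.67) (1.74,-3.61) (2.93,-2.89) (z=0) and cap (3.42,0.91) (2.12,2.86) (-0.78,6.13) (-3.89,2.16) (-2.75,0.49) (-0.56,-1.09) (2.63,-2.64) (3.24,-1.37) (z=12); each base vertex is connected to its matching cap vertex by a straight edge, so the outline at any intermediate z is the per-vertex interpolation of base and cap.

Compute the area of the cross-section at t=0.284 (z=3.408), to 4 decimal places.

Area at t=0.284: 27.3857

Cross-section at t=0.284: each vertex is (1-t)·p0[i] + t·p1[i].
  v1: (1-0.284)·(2.82,0) + 0.284·(3.42,0.91) = (2.9904,0.2584)
  v2: (1-0.284)·(1.55,2.56) + 0.284·(2.12,2.86) = (1.7119,2.6452)
  v3: (1-0.284)·(-1.11,3.4) + 0.284·(-0.78,6.13) = (-1.0163,4.1753)
  v4: (1-0.284)·(-2.65,0.69) + 0.284·(-3.89,2.16) = (-3.0022,1.1075)
  v5: (1-0.284)·(-2.22,-0.25) + 0.284·(-2.75,0.49) = (-2.3705,-0.0398)
  v6: (1-0.284)·(-1.24,-1.67) + 0.284·(-0.56,-1.09) = (-1.0469,-1.5053)
  v7: (1-0.284)·(1.74,-3.61) + 0.284·(2.63,-2.64) = (1.9928,-3.3345)
  v8: (1-0.284)·(2.93,-2.89) + 0.284·(3.24,-1.37) = (3.0180,-2.4583)
Shoelace sum Σ(x_i·y_{i+1} − x_{i+1}·y_i):
  i=1: 2.9904·2.6452 − 1.7119·0.2584 = +7.4678 (running +7.4678)
  i=2: 1.7119·4.1753 − -1.0163·2.6452 = +9.8359 (running +17.3037)
  i=3: -1.0163·1.1075 − -3.0022·4.1753 = +11.4095 (running +28.7132)
  i=4: -3.0022·-0.0398 − -2.3705·1.1075 = +2.7449 (running +31.4581)
  i=5: -2.3705·-1.5053 − -1.0469·-0.0398 = +3.5266 (running +34.9847)
  i=6: -1.0469·-3.3345 − 1.9928·-1.5053 = +6.4905 (running +41.4752)
  i=7: 1.9928·-2.4583 − 3.0180·-3.3345 = +5.1649 (running +46.6400)
  i=8: 3.0180·0.2584 − 2.9904·-2.4583 = +8.1313 (running +54.7714)
Area = |Σ|/2 = |54.7714|/2 = 27.3857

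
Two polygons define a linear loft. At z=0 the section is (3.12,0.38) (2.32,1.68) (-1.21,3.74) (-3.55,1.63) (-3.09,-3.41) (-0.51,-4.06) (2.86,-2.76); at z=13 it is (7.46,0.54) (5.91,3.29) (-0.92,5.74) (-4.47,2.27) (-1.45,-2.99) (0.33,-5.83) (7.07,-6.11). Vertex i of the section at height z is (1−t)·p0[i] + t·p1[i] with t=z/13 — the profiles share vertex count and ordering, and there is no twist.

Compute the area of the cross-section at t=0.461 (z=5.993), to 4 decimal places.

Area at t=0.461: 62.3056

Cross-section at t=0.461: each vertex is (1-t)·p0[i] + t·p1[i].
  v1: (1-0.461)·(3.12,0.38) + 0.461·(7.46,0.54) = (5.1207,0.4538)
  v2: (1-0.461)·(2.32,1.68) + 0.461·(5.91,3.29) = (3.9750,2.4222)
  v3: (1-0.461)·(-1.21,3.74) + 0.461·(-0.92,5.74) = (-1.0763,4.6620)
  v4: (1-0.461)·(-3.55,1.63) + 0.461·(-4.47,2.27) = (-3.9741,1.9250)
  v5: (1-0.461)·(-3.09,-3.41) + 0.461·(-1.45,-2.99) = (-2.3340,-3.2164)
  v6: (1-0.461)·(-0.51,-4.06) + 0.461·(0.33,-5.83) = (-0.1228,-4.8760)
  v7: (1-0.461)·(2.86,-2.76) + 0.461·(7.07,-6.11) = (4.8008,-4.3044)
Shoelace sum Σ(x_i·y_{i+1} − x_{i+1}·y_i):
  i=1: 5.1207·2.4222 − 3.9750·0.4538 = +10.5998 (running +10.5998)
  i=2: 3.9750·4.6620 − -1.0763·2.4222 = +21.1385 (running +31.7383)
  i=3: -1.0763·1.9250 − -3.9741·4.6620 = +16.4554 (running +48.1937)
  i=4: -3.9741·-3.2164 − -2.3340·1.9250 = +17.2752 (running +65.4689)
  i=5: -2.3340·-4.8760 − -0.1228·-3.2164 = +10.9855 (running +76.4544)
  i=6: -0.1228·-4.3044 − 4.8008·-4.8760 = +23.9370 (running +100.3914)
  i=7: 4.8008·0.4538 − 5.1207·-4.3044 = +24.2199 (running +124.6113)
Area = |Σ|/2 = |124.6113|/2 = 62.3056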